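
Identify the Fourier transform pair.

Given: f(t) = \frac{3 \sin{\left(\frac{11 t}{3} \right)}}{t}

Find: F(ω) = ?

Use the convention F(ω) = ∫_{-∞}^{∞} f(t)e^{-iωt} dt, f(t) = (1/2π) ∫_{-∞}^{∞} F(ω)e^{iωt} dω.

F(ω) = \begin{cases} 3 \pi & \text{for}\: \omega > - \frac{11}{3} \wedge \omega < \frac{11}{3} \\0 & \text{otherwise} \end{cases}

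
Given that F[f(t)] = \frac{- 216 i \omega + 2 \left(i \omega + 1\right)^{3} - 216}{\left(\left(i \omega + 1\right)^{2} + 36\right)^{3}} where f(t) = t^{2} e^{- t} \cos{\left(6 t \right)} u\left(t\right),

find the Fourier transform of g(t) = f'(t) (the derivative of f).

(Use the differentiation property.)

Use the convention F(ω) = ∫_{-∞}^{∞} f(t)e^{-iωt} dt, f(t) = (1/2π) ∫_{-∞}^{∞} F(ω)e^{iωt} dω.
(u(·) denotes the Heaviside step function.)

F[g](ω) = - \frac{2 i \omega \left(108 i \omega - \left(i \omega + 1\right)^{3} + 108\right)}{\left(\left(i \omega + 1\right)^{2} + 36\right)^{3}}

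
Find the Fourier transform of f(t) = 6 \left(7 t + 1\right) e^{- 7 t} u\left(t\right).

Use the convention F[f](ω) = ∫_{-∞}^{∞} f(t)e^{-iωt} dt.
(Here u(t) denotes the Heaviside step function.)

F(ω) = \frac{6 \left(- i \omega - 14\right)}{\omega^{2} - 14 i \omega - 49}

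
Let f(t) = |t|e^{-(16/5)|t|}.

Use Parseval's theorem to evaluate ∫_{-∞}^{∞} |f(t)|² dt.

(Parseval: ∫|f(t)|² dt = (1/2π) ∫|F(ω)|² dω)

∫|f(t)|² dt = \frac{125}{8192}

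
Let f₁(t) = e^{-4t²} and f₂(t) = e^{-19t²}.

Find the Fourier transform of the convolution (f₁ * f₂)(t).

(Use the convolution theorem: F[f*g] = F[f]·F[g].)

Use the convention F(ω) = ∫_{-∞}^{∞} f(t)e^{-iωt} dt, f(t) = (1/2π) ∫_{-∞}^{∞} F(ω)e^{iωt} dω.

F[f₁*f₂](ω) = \frac{\sqrt{19} \pi e^{- \frac{23 \omega^{2}}{304}}}{38}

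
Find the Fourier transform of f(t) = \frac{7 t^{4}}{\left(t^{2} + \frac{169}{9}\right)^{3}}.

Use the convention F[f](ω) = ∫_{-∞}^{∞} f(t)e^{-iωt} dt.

F(ω) = \frac{7 \pi \left(169 \omega^{2} - 195 \left|{\omega}\right| + 27\right) e^{- \frac{13 \left|{\omega}\right|}{3}}}{312}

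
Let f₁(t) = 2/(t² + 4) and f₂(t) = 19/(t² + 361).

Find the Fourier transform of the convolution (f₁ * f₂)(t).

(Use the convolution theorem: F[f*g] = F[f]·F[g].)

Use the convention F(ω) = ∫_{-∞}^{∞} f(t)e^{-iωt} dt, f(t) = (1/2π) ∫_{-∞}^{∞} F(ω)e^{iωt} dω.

F[f₁*f₂](ω) = \pi^{2} e^{- 21 \left|{\omega}\right|}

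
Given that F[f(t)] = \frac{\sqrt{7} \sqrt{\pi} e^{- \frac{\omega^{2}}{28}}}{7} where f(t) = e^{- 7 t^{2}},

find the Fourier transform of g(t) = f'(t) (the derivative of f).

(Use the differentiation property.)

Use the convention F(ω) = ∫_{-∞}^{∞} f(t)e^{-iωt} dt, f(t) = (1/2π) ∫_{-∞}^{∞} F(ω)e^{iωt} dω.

F[g](ω) = \frac{\sqrt{7} i \sqrt{\pi} \omega e^{- \frac{\omega^{2}}{28}}}{7}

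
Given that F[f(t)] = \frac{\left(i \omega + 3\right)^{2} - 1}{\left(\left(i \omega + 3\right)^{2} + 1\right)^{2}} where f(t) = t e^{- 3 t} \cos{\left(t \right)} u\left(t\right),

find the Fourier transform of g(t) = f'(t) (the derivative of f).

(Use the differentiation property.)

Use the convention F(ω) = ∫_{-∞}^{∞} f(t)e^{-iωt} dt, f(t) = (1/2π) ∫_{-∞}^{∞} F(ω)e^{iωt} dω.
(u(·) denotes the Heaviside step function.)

F[g](ω) = \frac{i \omega \left(\left(i \omega + 3\right)^{2} - 1\right)}{\left(\left(i \omega + 3\right)^{2} + 1\right)^{2}}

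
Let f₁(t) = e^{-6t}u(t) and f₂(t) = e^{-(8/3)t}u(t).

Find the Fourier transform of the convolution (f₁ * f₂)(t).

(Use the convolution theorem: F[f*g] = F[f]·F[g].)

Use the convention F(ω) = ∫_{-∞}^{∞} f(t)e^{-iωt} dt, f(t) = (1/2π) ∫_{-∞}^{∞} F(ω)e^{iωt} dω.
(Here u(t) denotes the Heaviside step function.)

F[f₁*f₂](ω) = \frac{3}{\left(i \omega + 6\right) \left(3 i \omega + 8\right)}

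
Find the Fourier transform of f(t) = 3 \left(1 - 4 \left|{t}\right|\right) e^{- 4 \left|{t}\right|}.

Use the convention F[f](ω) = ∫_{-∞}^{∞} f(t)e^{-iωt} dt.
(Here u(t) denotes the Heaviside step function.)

F(ω) = \frac{48 \omega^{2}}{\left(\omega^{2} + 16\right)^{2}}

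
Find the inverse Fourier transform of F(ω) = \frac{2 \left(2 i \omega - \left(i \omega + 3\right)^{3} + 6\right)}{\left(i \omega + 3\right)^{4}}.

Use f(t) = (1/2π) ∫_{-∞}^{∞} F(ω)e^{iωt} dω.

f(t) = 2 \left(t^{2} - 1\right) e^{- 3 t} u\left(t\right)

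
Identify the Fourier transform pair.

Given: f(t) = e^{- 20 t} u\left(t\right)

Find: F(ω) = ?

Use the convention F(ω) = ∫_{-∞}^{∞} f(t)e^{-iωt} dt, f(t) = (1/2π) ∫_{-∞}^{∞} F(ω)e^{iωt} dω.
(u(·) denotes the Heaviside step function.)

F(ω) = \frac{1}{i \omega + 20}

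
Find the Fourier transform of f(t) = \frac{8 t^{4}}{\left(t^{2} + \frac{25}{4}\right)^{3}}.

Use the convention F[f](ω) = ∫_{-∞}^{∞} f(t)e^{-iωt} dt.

F(ω) = \frac{\pi \left(25 \omega^{2} - 50 \left|{\omega}\right| + 12\right) e^{- \frac{5 \left|{\omega}\right|}{2}}}{10}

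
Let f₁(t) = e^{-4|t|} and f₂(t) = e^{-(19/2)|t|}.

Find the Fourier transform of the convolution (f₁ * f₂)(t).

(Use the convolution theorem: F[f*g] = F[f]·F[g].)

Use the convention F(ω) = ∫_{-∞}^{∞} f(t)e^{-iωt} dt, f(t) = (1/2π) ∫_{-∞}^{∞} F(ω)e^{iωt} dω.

F[f₁*f₂](ω) = \frac{608}{\left(\omega^{2} + 16\right) \left(4 \omega^{2} + 361\right)}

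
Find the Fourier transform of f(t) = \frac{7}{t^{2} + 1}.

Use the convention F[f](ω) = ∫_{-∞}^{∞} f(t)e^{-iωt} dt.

F(ω) = 7 \pi e^{- \left|{\omega}\right|}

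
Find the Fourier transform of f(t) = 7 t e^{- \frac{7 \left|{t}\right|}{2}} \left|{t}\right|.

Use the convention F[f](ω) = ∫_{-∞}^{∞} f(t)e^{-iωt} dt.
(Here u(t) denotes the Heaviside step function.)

F(ω) = \frac{448 i \omega \left(4 \omega^{2} - 147\right)}{\left(4 \omega^{2} + 49\right)^{3}}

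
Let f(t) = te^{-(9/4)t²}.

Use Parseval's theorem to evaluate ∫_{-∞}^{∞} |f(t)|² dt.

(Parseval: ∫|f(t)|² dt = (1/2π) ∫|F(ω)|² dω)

∫|f(t)|² dt = \frac{\sqrt{2} \sqrt{\pi}}{27}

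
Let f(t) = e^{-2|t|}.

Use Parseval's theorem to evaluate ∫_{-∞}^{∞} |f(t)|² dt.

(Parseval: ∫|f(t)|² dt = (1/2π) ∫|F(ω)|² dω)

∫|f(t)|² dt = \frac{1}{2}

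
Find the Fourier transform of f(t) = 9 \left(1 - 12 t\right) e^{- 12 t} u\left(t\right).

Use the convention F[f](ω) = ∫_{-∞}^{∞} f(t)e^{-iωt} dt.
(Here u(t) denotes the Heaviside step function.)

F(ω) = \frac{9 i \omega}{- \omega^{2} + 24 i \omega + 144}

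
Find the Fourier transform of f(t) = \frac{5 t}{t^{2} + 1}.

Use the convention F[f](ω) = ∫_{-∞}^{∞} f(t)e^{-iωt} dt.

F(ω) = - 5 i \pi e^{- \left|{\omega}\right|} \operatorname{sign}{\left(\omega \right)}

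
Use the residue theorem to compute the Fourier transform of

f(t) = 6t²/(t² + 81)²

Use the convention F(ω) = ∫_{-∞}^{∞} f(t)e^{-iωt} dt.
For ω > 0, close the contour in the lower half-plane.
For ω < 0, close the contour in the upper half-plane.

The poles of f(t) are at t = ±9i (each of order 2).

Let g(z) = f(z)e^{-iωz}; for large |z| the factor e^{-iωz} decays in the lower half-plane when ω > 0 and in the upper half-plane when ω < 0.

Case ω > 0 (lower half-plane, clockwise contour ⇒ F(ω) = -2πi·ΣRes):
  Res_{z = - 9 i} g(z) = \frac{i \left(1 - 9 \omega\right) e^{- 9 \omega}}{6} (pole of order 2)
  F(ω) = -2πi·ΣRes = \frac{\pi \left(1 - 9 \omega\right) e^{- 9 \omega}}{3}

Case ω < 0 (upper half-plane, counterclockwise contour ⇒ F(ω) = +2πi·ΣRes):
  Res_{z = 9 i} g(z) = \frac{i \left(- 9 \omega - 1\right) e^{9 \omega}}{6} (pole of order 2)
  F(ω) = 2πi·ΣRes = \frac{\pi \left(9 \omega + 1\right) e^{9 \omega}}{3}

Both cases combine into a single formula in |ω|:

F(ω) = \frac{\pi \left(1 - 9 \left|{\omega}\right|\right) e^{- 9 \left|{\omega}\right|}}{3}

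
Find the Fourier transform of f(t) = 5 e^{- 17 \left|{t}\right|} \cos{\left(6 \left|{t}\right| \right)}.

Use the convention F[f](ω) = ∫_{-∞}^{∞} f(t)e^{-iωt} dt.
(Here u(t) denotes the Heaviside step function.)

F(ω) = \frac{170 \left(\omega^{2} + 325\right)}{\omega^{4} + 506 \omega^{2} + 105625}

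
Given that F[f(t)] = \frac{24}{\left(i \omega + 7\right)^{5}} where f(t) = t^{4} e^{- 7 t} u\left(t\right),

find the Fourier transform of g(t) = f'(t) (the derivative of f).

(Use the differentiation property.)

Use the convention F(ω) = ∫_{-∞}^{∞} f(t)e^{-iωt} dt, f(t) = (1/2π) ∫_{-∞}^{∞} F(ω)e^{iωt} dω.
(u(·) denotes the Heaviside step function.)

F[g](ω) = \frac{24 i \omega}{\left(i \omega + 7\right)^{5}}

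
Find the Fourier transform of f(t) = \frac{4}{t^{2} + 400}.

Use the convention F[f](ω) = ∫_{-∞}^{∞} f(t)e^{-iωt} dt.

F(ω) = \frac{\pi e^{- 20 \left|{\omega}\right|}}{5}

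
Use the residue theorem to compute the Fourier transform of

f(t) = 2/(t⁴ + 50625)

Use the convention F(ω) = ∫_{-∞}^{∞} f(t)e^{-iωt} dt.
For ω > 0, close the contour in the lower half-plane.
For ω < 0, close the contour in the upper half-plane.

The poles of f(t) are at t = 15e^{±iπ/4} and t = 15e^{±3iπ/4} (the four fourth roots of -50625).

Let g(z) = f(z)e^{-iωz}; for large |z| the factor e^{-iωz} decays in the lower half-plane when ω > 0 and in the upper half-plane when ω < 0.

Case ω > 0 (lower half-plane, clockwise contour ⇒ F(ω) = -2πi·ΣRes):
  Res_{z = - \frac{15 \sqrt{2}}{2} - \frac{15 \sqrt{2} i}{2}} g(z) = \frac{\sqrt{2} i \left(1 - i\right) e^{\frac{15 \sqrt{2} \omega \left(-1 + i\right)}{2}}}{13500}
  Res_{z = \frac{15 \sqrt{2}}{2} - \frac{15 \sqrt{2} i}{2}} g(z) = \frac{\sqrt{2} i \left(1 + i\right) e^{- \frac{15 \sqrt{2} \omega \left(1 + i\right)}{2}}}{13500}
  F(ω) = -2πi·ΣRes = \frac{\sqrt{2} \pi \left(1 - i\right) \left(e^{15 \sqrt{2} i \omega} + i\right) e^{- \frac{15 \sqrt{2} \omega \left(1 + i\right)}{2}}}{6750} = \frac{2 \pi e^{- \frac{15 \sqrt{2} \omega}{2}} \sin{\left(\frac{15 \sqrt{2} \omega}{2} + \frac{\pi}{4} \right)}}{3375}

Case ω < 0 (upper half-plane, counterclockwise contour ⇒ F(ω) = +2πi·ΣRes):
  Res_{z = \frac{15 \sqrt{2}}{2} + \frac{15 \sqrt{2} i}{2}} g(z) = \frac{\sqrt{2} i \left(-1 + i\right) e^{\frac{15 \sqrt{2} \omega \left(1 - i\right)}{2}}}{13500}
  Res_{z = - \frac{15 \sqrt{2}}{2} + \frac{15 \sqrt{2} i}{2}} g(z) = \frac{\sqrt{2} \left(1 - i\right) e^{\frac{15 \sqrt{2} \omega \left(1 + i\right)}{2}}}{13500}
  F(ω) = 2πi·ΣRes = - \frac{\sqrt{2} i \pi \left(i \left(1 - i\right) e^{\frac{15 \sqrt{2} \omega \left(1 - i\right)}{2}} - \left(1 - i\right) e^{\frac{15 \sqrt{2} \omega \left(1 + i\right)}{2}}\right)}{6750} = \frac{2 \pi e^{\frac{15 \sqrt{2} \omega}{2}} \cos{\left(\frac{15 \sqrt{2} \omega}{2} + \frac{\pi}{4} \right)}}{3375}

Both cases combine into a single formula in |ω|:

F(ω) = \frac{2 \pi e^{- \frac{15 \sqrt{2} \left|{\omega}\right|}{2}} \sin{\left(\frac{15 \sqrt{2} \left|{\omega}\right|}{2} + \frac{\pi}{4} \right)}}{3375}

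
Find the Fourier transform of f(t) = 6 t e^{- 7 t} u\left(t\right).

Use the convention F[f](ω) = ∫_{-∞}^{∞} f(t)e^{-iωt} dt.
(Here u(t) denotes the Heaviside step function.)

F(ω) = \frac{6}{\left(i \omega + 7\right)^{2}}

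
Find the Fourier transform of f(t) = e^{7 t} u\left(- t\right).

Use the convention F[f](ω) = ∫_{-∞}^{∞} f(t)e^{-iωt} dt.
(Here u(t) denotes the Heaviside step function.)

F(ω) = \frac{i}{\omega + 7 i}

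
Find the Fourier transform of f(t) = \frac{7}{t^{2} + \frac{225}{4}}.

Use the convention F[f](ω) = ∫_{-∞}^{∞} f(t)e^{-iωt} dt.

F(ω) = \frac{14 \pi e^{- \frac{15 \left|{\omega}\right|}{2}}}{15}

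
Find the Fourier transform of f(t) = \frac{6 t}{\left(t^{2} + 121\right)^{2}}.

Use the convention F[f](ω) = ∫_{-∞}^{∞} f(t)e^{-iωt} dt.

F(ω) = - \frac{3 i \pi \omega e^{- 11 \left|{\omega}\right|}}{11}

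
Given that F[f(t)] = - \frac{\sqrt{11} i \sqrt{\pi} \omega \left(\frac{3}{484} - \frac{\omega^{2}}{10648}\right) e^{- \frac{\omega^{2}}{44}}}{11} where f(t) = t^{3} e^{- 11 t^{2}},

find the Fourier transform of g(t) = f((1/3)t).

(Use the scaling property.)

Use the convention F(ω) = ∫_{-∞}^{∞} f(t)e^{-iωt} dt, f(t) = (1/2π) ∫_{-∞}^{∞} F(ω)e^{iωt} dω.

F[g](ω) = \frac{27 \sqrt{11} i \sqrt{\pi} \omega \left(3 \omega^{2} - 22\right) e^{- \frac{9 \omega^{2}}{44}}}{117128}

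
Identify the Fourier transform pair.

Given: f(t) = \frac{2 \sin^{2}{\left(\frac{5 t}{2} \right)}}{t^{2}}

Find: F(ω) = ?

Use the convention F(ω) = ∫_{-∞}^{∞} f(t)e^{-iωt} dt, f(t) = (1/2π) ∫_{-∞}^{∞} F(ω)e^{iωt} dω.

F(ω) = \begin{cases} \pi \left(5 - \left|{\omega}\right|\right) & \text{for}\: \omega > -5 \wedge \omega < 5 \\0 & \text{otherwise} \end{cases}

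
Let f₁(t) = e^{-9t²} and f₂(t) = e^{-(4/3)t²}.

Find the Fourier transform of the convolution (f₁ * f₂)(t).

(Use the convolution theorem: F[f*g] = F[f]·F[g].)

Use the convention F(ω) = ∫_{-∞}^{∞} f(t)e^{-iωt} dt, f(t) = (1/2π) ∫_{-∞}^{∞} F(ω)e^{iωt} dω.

F[f₁*f₂](ω) = \frac{\sqrt{3} \pi e^{- \frac{31 \omega^{2}}{144}}}{6}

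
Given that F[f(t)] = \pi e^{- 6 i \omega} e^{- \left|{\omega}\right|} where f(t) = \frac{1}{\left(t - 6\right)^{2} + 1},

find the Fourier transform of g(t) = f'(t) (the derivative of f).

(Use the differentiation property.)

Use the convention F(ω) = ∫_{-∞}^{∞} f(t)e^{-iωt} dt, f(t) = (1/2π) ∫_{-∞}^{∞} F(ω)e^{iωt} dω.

F[g](ω) = i \pi \omega e^{- 6 i \omega - \left|{\omega}\right|}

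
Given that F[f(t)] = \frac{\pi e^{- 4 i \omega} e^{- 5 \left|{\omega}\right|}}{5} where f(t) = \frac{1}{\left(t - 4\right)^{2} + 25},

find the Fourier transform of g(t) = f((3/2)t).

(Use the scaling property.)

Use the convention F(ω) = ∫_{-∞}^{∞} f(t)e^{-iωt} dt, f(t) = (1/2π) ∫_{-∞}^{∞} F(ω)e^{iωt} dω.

F[g](ω) = \frac{2 \pi e^{- \frac{8 i \omega}{3} - \frac{10 \left|{\omega}\right|}{3}}}{15}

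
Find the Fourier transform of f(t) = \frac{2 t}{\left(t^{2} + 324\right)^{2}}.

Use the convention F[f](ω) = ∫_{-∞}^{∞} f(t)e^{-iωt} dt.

F(ω) = - \frac{i \pi \omega e^{- 18 \left|{\omega}\right|}}{18}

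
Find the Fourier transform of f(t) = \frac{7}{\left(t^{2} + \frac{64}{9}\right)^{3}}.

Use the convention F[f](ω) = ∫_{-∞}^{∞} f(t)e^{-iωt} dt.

F(ω) = \frac{189 \pi \left(64 \omega^{2} + 72 \left|{\omega}\right| + 27\right) e^{- \frac{8 \left|{\omega}\right|}{3}}}{262144}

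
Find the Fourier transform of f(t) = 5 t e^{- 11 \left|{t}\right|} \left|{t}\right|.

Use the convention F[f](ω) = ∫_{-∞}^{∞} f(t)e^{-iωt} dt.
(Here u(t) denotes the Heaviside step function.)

F(ω) = \frac{20 i \omega \left(\omega^{2} - 363\right)}{\left(\omega^{2} + 121\right)^{3}}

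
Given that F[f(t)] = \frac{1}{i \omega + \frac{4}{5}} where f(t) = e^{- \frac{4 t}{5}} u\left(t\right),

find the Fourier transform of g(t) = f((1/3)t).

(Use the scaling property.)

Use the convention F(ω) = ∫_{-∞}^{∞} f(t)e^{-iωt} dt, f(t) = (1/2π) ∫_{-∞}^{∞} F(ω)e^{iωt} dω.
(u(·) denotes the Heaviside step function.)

F[g](ω) = \frac{15}{15 i \omega + 4}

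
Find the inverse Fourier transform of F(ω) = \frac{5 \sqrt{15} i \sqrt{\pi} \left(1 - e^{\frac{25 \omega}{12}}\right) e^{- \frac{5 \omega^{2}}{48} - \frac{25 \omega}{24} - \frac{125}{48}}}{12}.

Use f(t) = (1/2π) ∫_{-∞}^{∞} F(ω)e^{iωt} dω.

f(t) = 5 e^{- \frac{12 t^{2}}{5}} \sin{\left(5 t \right)}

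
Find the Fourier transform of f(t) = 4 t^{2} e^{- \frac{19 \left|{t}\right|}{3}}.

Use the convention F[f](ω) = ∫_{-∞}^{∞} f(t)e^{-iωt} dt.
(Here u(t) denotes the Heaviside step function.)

F(ω) = \frac{8208 \left(361 - 27 \omega^{2}\right)}{\left(9 \omega^{2} + 361\right)^{3}}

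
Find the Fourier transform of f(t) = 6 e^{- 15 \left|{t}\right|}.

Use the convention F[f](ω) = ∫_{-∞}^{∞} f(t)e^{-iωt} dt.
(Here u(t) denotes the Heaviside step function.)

F(ω) = \frac{180}{\omega^{2} + 225}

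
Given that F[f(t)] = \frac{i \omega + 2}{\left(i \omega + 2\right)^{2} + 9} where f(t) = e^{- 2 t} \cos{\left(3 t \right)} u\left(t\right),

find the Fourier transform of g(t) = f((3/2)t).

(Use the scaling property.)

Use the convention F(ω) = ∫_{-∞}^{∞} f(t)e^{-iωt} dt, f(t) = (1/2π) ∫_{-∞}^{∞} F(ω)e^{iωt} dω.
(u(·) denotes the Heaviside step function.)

F[g](ω) = \frac{4 \left(i \omega + 3\right)}{4 \left(i \omega + 3\right)^{2} + 81}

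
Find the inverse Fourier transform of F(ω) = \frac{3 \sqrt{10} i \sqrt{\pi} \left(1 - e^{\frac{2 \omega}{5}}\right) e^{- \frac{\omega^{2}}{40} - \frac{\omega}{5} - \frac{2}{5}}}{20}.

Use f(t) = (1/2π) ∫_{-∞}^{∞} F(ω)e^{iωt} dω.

f(t) = 3 e^{- 10 t^{2}} \sin{\left(4 t \right)}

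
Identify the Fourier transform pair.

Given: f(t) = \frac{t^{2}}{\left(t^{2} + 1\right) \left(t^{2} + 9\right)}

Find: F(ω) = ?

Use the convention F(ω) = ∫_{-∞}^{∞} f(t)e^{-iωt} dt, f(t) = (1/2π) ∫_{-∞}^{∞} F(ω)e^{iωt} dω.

F(ω) = \frac{\pi \left(3 - e^{2 \left|{\omega}\right|}\right) e^{- 3 \left|{\omega}\right|}}{8}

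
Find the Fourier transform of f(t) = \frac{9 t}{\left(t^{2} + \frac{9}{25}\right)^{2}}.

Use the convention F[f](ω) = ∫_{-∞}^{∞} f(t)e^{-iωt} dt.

F(ω) = - \frac{15 i \pi \omega e^{- \frac{3 \left|{\omega}\right|}{5}}}{2}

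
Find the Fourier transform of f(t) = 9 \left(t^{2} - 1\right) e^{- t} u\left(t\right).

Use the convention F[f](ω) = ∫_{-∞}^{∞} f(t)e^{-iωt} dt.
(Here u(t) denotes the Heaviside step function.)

F(ω) = \frac{9 \left(2 i \omega - \left(i \omega + 1\right)^{3} + 2\right)}{\left(i \omega + 1\right)^{4}}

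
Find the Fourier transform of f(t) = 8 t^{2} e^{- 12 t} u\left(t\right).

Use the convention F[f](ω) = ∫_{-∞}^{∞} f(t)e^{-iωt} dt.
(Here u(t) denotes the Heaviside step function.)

F(ω) = \frac{16}{\left(i \omega + 12\right)^{3}}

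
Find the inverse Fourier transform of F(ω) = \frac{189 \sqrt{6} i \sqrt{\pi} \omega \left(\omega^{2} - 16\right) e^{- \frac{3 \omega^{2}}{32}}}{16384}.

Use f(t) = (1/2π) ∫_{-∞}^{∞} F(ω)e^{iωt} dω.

f(t) = 7 t^{3} e^{- \frac{8 t^{2}}{3}}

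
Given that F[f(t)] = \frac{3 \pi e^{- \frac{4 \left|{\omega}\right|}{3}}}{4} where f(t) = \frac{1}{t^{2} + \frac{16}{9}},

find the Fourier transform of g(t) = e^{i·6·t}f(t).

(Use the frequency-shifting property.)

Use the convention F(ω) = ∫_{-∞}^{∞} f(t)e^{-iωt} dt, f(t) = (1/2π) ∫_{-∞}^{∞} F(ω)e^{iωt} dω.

F[g](ω) = \frac{3 \pi e^{- \frac{4 \left|{\omega - 6}\right|}{3}}}{4}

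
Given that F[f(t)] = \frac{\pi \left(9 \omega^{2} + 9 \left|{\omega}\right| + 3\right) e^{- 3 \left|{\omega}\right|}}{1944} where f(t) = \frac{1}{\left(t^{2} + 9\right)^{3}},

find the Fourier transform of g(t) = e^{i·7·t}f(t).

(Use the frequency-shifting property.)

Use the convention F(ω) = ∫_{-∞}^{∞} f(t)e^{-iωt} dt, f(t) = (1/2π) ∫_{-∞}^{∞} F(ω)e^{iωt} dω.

F[g](ω) = \frac{\pi \left(3 \left(\omega - 7\right)^{2} + 3 \left|{\omega - 7}\right| + 1\right) e^{- 3 \left|{\omega - 7}\right|}}{648}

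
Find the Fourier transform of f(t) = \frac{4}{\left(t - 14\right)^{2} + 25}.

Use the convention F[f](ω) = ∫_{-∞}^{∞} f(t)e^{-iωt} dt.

F(ω) = \frac{4 \pi e^{- 14 i \omega - 5 \left|{\omega}\right|}}{5}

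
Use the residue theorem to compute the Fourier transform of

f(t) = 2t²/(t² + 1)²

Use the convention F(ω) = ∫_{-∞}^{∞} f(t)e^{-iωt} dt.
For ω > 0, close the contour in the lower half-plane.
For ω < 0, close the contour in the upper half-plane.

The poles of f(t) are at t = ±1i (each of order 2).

Let g(z) = f(z)e^{-iωz}; for large |z| the factor e^{-iωz} decays in the lower half-plane when ω > 0 and in the upper half-plane when ω < 0.

Case ω > 0 (lower half-plane, clockwise contour ⇒ F(ω) = -2πi·ΣRes):
  Res_{z = - i} g(z) = \frac{i \left(1 - \omega\right) e^{- \omega}}{2} (pole of order 2)
  F(ω) = -2πi·ΣRes = \pi \left(1 - \omega\right) e^{- \omega}

Case ω < 0 (upper half-plane, counterclockwise contour ⇒ F(ω) = +2πi·ΣRes):
  Res_{z = i} g(z) = \frac{i \left(- \omega - 1\right) e^{\omega}}{2} (pole of order 2)
  F(ω) = 2πi·ΣRes = \pi \left(\omega + 1\right) e^{\omega}

Both cases combine into a single formula in |ω|:

F(ω) = \pi \left(1 - \left|{\omega}\right|\right) e^{- \left|{\omega}\right|}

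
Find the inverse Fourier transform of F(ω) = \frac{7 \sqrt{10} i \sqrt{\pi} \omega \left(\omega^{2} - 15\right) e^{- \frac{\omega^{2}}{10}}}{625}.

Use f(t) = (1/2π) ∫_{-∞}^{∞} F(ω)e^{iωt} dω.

f(t) = 7 t^{3} e^{- \frac{5 t^{2}}{2}}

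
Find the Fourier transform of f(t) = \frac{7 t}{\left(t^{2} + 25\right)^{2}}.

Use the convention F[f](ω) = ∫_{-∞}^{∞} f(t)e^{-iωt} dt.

F(ω) = - \frac{7 i \pi \omega e^{- 5 \left|{\omega}\right|}}{10}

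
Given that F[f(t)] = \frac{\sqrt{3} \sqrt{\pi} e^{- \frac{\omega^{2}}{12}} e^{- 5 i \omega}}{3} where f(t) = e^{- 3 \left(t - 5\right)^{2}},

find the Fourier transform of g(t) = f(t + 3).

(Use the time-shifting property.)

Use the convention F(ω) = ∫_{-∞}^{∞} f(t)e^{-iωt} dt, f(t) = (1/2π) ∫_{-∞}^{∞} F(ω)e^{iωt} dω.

F[g](ω) = \frac{\sqrt{3} \sqrt{\pi} e^{- \frac{\omega \left(\omega + 24 i\right)}{12}}}{3}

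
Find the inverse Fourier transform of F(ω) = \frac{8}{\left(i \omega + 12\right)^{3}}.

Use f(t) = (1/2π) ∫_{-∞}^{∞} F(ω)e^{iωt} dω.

f(t) = 4 t^{2} e^{- 12 t} u\left(t\right)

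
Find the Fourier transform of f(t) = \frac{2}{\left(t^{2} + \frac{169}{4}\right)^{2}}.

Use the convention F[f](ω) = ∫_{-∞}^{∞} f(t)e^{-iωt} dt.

F(ω) = \frac{4 \pi \left(13 \left|{\omega}\right| + 2\right) e^{- \frac{13 \left|{\omega}\right|}{2}}}{2197}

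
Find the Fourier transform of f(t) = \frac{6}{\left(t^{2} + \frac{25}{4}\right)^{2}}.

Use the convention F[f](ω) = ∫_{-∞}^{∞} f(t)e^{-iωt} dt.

F(ω) = \frac{12 \pi \left(5 \left|{\omega}\right| + 2\right) e^{- \frac{5 \left|{\omega}\right|}{2}}}{125}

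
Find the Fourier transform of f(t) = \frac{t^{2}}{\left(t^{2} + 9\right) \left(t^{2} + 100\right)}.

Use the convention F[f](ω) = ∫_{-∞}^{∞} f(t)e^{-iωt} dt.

F(ω) = \frac{\pi \left(10 - 3 e^{7 \left|{\omega}\right|}\right) e^{- 10 \left|{\omega}\right|}}{91}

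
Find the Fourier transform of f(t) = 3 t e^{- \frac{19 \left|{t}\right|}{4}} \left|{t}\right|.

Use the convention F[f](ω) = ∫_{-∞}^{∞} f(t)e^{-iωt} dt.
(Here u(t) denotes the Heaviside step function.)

F(ω) = \frac{3072 i \omega \left(16 \omega^{2} - 1083\right)}{\left(16 \omega^{2} + 361\right)^{3}}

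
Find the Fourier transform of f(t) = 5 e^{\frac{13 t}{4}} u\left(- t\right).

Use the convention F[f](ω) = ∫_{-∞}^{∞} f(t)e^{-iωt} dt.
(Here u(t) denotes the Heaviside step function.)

F(ω) = - \frac{20}{4 i \omega - 13}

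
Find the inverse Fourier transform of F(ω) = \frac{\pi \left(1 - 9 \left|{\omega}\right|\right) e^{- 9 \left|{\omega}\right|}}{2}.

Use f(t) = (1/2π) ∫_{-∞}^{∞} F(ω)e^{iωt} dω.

f(t) = \frac{9 t^{2}}{\left(t^{2} + 81\right)^{2}}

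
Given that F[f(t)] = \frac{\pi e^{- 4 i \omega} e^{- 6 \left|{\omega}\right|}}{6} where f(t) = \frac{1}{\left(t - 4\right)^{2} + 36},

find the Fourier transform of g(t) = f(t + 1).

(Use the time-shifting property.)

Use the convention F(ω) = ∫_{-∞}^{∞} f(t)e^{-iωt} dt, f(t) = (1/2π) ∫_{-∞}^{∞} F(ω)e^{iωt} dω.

F[g](ω) = \frac{\pi e^{- 3 i \omega - 6 \left|{\omega}\right|}}{6}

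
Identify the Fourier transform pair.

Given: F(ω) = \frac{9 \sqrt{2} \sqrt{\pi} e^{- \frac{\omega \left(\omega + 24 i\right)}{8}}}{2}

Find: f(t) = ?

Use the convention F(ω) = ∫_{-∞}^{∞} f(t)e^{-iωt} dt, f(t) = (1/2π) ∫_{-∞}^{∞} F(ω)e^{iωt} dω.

f(t) = 9 e^{- 2 \left(t - 3\right)^{2}}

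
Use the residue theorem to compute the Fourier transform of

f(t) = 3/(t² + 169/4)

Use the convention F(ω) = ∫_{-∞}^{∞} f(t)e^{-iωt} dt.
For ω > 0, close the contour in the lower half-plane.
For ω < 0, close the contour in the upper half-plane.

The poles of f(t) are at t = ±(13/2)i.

Let g(z) = f(z)e^{-iωz}; for large |z| the factor e^{-iωz} decays in the lower half-plane when ω > 0 and in the upper half-plane when ω < 0.

Case ω > 0 (lower half-plane, clockwise contour ⇒ F(ω) = -2πi·ΣRes):
  Res_{z = - \frac{13 i}{2}} g(z) = \frac{3 i e^{- \frac{13 \omega}{2}}}{13}
  F(ω) = -2πi·ΣRes = \frac{6 \pi e^{- \frac{13 \omega}{2}}}{13}

Case ω < 0 (upper half-plane, counterclockwise contour ⇒ F(ω) = +2πi·ΣRes):
  Res_{z = \frac{13 i}{2}} g(z) = - \frac{3 i e^{\frac{13 \omega}{2}}}{13}
  F(ω) = 2πi·ΣRes = \frac{6 \pi e^{\frac{13 \omega}{2}}}{13}

Both cases combine into a single formula in |ω|:

F(ω) = \frac{6 \pi e^{- \frac{13 \left|{\omega}\right|}{2}}}{13}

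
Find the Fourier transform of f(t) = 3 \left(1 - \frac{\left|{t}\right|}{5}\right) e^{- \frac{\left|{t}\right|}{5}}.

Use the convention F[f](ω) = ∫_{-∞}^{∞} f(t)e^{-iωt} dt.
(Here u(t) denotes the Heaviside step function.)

F(ω) = \frac{1500 \omega^{2}}{\left(25 \omega^{2} + 1\right)^{2}}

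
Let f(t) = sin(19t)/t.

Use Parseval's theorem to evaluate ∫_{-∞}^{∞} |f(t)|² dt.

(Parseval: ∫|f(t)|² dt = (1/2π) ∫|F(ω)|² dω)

∫|f(t)|² dt = 19 \pi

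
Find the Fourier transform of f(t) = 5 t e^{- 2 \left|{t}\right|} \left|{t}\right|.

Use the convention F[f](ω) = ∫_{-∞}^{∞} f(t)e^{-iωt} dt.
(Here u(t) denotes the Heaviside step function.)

F(ω) = \frac{20 i \omega \left(\omega^{2} - 12\right)}{\left(\omega^{2} + 4\right)^{3}}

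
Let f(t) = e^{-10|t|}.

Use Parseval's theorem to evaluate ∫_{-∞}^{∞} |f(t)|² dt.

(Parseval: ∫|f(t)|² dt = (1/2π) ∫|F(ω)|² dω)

∫|f(t)|² dt = \frac{1}{10}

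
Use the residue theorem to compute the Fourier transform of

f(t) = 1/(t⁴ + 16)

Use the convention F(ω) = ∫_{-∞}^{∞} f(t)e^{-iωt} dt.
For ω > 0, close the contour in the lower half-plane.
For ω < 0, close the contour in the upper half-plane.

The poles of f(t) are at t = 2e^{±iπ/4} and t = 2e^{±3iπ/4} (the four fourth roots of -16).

Let g(z) = f(z)e^{-iωz}; for large |z| the factor e^{-iωz} decays in the lower half-plane when ω > 0 and in the upper half-plane when ω < 0.

Case ω > 0 (lower half-plane, clockwise contour ⇒ F(ω) = -2πi·ΣRes):
  Res_{z = - \sqrt{2} - \sqrt{2} i} g(z) = \frac{\sqrt{2} i \left(1 - i\right) e^{\sqrt{2} \omega \left(-1 + i\right)}}{64}
  Res_{z = \sqrt{2} - \sqrt{2} i} g(z) = \frac{\sqrt{2} i \left(1 + i\right) e^{- \sqrt{2} \omega \left(1 + i\right)}}{64}
  F(ω) = -2πi·ΣRes = \frac{\sqrt{2} \pi \left(1 - i\right) \left(e^{2 \sqrt{2} i \omega} + i\right) e^{- \sqrt{2} \omega \left(1 + i\right)}}{32} = \frac{\pi e^{- \sqrt{2} \omega} \sin{\left(\sqrt{2} \omega + \frac{\pi}{4} \right)}}{8}

Case ω < 0 (upper half-plane, counterclockwise contour ⇒ F(ω) = +2πi·ΣRes):
  Res_{z = \sqrt{2} + \sqrt{2} i} g(z) = \frac{\sqrt{2} i \left(-1 + i\right) e^{\sqrt{2} \omega \left(1 - i\right)}}{64}
  Res_{z = - \sqrt{2} + \sqrt{2} i} g(z) = \frac{\sqrt{2} \left(1 - i\right) e^{\sqrt{2} \omega \left(1 + i\right)}}{64}
  F(ω) = 2πi·ΣRes = - \frac{\sqrt{2} i \pi \left(i \left(1 - i\right) e^{\sqrt{2} \omega \left(1 - i\right)} - \left(1 - i\right) e^{\sqrt{2} \omega \left(1 + i\right)}\right)}{32} = \frac{\pi e^{\sqrt{2} \omega} \cos{\left(\sqrt{2} \omega + \frac{\pi}{4} \right)}}{8}

Both cases combine into a single formula in |ω|:

F(ω) = \frac{\pi e^{- \sqrt{2} \left|{\omega}\right|} \sin{\left(\sqrt{2} \left|{\omega}\right| + \frac{\pi}{4} \right)}}{8}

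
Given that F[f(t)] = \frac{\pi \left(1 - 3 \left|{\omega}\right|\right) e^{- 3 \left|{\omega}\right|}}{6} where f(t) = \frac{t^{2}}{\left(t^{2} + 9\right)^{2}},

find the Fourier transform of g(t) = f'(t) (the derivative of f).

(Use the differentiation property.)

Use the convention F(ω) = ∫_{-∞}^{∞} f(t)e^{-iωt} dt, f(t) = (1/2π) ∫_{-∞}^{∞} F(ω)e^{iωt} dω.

F[g](ω) = \frac{i \pi \omega \left(1 - 3 \left|{\omega}\right|\right) e^{- 3 \left|{\omega}\right|}}{6}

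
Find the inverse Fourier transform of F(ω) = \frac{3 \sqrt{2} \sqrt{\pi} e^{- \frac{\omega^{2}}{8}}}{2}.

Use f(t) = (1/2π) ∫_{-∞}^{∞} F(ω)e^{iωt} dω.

f(t) = 3 e^{- 2 t^{2}}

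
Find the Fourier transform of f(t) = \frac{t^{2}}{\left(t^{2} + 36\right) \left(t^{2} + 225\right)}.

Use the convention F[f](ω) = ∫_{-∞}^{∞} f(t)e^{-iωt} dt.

F(ω) = \frac{\pi \left(5 - 2 e^{9 \left|{\omega}\right|}\right) e^{- 15 \left|{\omega}\right|}}{63}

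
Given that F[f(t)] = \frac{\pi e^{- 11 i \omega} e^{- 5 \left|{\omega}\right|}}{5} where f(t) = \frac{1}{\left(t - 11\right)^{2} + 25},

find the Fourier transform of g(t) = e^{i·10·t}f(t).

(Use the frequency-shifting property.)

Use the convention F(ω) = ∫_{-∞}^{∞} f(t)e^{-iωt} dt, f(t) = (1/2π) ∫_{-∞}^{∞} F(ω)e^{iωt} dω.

F[g](ω) = \frac{\pi e^{- 11 i \left(\omega - 10\right) - 5 \left|{\omega - 10}\right|}}{5}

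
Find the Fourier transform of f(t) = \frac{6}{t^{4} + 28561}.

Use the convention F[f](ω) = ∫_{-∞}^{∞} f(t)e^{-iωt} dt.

F(ω) = \frac{6 \pi e^{- \frac{13 \sqrt{2} \left|{\omega}\right|}{2}} \sin{\left(\frac{13 \sqrt{2} \left|{\omega}\right|}{2} + \frac{\pi}{4} \right)}}{2197}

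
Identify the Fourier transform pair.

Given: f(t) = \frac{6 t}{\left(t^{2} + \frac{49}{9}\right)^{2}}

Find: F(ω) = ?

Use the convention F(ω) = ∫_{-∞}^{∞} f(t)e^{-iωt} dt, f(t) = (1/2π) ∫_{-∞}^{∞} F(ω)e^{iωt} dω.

F(ω) = - \frac{9 i \pi \omega e^{- \frac{7 \left|{\omega}\right|}{3}}}{7}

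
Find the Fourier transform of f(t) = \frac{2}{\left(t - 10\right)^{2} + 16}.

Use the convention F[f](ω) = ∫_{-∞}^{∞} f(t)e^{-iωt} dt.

F(ω) = \frac{\pi e^{- 10 i \omega - 4 \left|{\omega}\right|}}{2}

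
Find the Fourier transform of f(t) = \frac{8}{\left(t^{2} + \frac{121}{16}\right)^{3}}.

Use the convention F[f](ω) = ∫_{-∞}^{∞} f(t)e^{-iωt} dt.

F(ω) = \frac{64 \pi \left(121 \omega^{2} + 132 \left|{\omega}\right| + 48\right) e^{- \frac{11 \left|{\omega}\right|}{4}}}{161051}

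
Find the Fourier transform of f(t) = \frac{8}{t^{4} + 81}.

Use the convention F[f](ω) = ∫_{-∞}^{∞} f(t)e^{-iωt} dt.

F(ω) = \frac{8 \pi e^{- \frac{3 \sqrt{2} \left|{\omega}\right|}{2}} \sin{\left(\frac{3 \sqrt{2} \left|{\omega}\right|}{2} + \frac{\pi}{4} \right)}}{27}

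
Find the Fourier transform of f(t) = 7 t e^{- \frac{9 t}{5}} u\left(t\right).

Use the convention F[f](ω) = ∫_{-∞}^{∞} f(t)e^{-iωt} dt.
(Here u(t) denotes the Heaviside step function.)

F(ω) = \frac{175}{\left(5 i \omega + 9\right)^{2}}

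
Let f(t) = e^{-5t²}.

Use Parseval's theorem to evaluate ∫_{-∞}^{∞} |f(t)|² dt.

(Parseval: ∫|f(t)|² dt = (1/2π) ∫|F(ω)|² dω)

∫|f(t)|² dt = \frac{\sqrt{10} \sqrt{\pi}}{10}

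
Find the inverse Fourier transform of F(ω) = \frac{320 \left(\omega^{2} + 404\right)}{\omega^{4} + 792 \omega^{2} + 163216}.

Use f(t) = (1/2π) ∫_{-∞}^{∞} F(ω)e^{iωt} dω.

f(t) = 8 e^{- 20 \left|{t}\right|} \cos{\left(2 \left|{t}\right| \right)}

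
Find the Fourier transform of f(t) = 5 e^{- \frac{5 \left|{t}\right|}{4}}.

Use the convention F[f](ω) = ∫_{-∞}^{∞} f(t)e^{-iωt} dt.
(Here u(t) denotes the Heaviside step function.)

F(ω) = \frac{200}{16 \omega^{2} + 25}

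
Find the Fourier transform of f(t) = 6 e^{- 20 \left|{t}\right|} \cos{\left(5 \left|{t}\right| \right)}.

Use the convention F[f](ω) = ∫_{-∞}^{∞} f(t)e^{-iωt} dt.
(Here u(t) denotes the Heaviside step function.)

F(ω) = \frac{240 \left(\omega^{2} + 425\right)}{\omega^{4} + 750 \omega^{2} + 180625}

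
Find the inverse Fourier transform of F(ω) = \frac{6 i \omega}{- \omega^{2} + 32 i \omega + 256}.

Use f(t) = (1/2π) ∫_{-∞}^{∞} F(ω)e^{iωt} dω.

f(t) = 6 \left(1 - 16 t\right) e^{- 16 t} u\left(t\right)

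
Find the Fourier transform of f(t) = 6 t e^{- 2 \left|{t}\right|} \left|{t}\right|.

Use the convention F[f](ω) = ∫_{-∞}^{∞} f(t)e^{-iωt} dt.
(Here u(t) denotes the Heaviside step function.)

F(ω) = \frac{24 i \omega \left(\omega^{2} - 12\right)}{\left(\omega^{2} + 4\right)^{3}}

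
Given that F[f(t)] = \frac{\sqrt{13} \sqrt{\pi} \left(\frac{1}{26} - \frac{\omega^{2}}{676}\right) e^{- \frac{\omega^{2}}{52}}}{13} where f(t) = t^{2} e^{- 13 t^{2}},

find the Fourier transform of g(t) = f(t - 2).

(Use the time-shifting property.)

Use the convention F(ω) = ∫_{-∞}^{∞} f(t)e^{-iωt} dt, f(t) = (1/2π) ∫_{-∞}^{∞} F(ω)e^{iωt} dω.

F[g](ω) = \frac{\sqrt{13} \sqrt{\pi} \left(26 - \omega^{2}\right) e^{- \frac{\omega \left(\omega + 104 i\right)}{52}}}{8788}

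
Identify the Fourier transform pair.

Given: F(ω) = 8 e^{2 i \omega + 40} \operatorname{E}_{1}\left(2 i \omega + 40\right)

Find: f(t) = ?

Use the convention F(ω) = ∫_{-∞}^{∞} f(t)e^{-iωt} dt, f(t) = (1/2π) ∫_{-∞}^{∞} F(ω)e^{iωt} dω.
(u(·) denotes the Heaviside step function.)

f(t) = \frac{8 e^{- 20 t} u\left(t\right)}{t + 2}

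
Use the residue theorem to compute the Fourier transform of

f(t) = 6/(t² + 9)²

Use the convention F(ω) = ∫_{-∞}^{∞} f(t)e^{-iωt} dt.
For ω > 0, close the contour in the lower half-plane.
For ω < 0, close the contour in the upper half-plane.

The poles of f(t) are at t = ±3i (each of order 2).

Let g(z) = f(z)e^{-iωz}; for large |z| the factor e^{-iωz} decays in the lower half-plane when ω > 0 and in the upper half-plane when ω < 0.

Case ω > 0 (lower half-plane, clockwise contour ⇒ F(ω) = -2πi·ΣRes):
  Res_{z = - 3 i} g(z) = \frac{i \left(3 \omega + 1\right) e^{- 3 \omega}}{18} (pole of order 2)
  F(ω) = -2πi·ΣRes = \frac{\pi \left(3 \omega + 1\right) e^{- 3 \omega}}{9}

Case ω < 0 (upper half-plane, counterclockwise contour ⇒ F(ω) = +2πi·ΣRes):
  Res_{z = 3 i} g(z) = \frac{i \left(3 \omega - 1\right) e^{3 \omega}}{18} (pole of order 2)
  F(ω) = 2πi·ΣRes = \frac{\pi \left(1 - 3 \omega\right) e^{3 \omega}}{9}

Both cases combine into a single formula in |ω|:

F(ω) = \frac{\pi \left(3 \left|{\omega}\right| + 1\right) e^{- 3 \left|{\omega}\right|}}{9}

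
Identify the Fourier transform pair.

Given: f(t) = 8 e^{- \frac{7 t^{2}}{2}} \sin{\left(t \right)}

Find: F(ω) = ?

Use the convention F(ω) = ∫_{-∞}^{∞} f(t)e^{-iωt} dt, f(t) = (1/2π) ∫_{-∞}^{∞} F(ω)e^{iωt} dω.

F(ω) = \frac{4 \sqrt{14} i \sqrt{\pi} \left(1 - e^{\frac{2 \omega}{7}}\right) e^{- \frac{\omega^{2}}{14} - \frac{\omega}{7} - \frac{1}{14}}}{7}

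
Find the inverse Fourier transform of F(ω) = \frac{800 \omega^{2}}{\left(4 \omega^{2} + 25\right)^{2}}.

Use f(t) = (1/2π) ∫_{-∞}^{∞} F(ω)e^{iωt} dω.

f(t) = 5 \left(1 - \frac{5 \left|{t}\right|}{2}\right) e^{- \frac{5 \left|{t}\right|}{2}}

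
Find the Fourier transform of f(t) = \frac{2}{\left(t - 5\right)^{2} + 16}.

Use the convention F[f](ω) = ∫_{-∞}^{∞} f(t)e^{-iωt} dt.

F(ω) = \frac{\pi e^{- 5 i \omega - 4 \left|{\omega}\right|}}{2}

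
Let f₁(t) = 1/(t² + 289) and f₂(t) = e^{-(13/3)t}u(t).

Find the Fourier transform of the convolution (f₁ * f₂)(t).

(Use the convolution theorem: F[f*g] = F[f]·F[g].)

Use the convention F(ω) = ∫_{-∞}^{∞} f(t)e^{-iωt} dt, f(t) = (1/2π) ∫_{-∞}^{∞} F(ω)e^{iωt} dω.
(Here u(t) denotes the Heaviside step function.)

F[f₁*f₂](ω) = \frac{3 \pi e^{- 17 \left|{\omega}\right|}}{17 \left(3 i \omega + 13\right)}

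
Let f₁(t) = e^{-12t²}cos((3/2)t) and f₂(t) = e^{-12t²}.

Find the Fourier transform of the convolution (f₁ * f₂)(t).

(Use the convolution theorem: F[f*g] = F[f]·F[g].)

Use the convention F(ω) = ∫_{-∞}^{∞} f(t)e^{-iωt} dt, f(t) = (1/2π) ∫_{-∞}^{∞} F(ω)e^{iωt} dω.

F[f₁*f₂](ω) = \frac{\pi \left(e^{\frac{\omega}{8}} + 1\right) e^{- \frac{\omega^{2}}{24} - \frac{\omega}{16} - \frac{3}{64}}}{24}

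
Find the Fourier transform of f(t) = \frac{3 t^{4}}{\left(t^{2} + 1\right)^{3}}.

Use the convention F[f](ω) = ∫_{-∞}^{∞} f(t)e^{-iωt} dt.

F(ω) = \frac{3 \pi \left(\omega^{2} - 5 \left|{\omega}\right| + 3\right) e^{- \left|{\omega}\right|}}{8}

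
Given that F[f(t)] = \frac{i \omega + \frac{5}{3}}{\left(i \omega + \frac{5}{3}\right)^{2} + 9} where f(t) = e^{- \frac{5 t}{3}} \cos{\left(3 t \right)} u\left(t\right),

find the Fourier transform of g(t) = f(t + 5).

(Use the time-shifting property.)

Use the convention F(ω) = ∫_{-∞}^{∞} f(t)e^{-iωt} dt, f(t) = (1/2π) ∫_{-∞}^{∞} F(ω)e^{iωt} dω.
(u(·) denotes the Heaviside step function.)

F[g](ω) = \frac{\left(9 i \omega + 15\right) e^{5 i \omega}}{\left(3 i \omega + 5\right)^{2} + 81}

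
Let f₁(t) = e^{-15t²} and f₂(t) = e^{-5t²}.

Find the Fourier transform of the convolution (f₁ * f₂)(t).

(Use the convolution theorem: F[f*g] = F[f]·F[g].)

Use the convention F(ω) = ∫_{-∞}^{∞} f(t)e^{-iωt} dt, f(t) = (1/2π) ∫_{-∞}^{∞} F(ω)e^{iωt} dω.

F[f₁*f₂](ω) = \frac{\sqrt{3} \pi e^{- \frac{\omega^{2}}{15}}}{15}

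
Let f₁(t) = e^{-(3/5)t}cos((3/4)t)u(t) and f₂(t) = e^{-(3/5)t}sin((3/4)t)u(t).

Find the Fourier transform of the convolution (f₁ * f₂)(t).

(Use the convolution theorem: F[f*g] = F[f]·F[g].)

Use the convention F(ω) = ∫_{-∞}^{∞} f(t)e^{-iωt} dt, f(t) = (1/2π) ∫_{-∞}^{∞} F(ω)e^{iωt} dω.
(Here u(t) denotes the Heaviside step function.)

F[f₁*f₂](ω) = \frac{24000 \left(5 i \omega + 3\right)}{\left(16 \left(5 i \omega + 3\right)^{2} + 225\right)^{2}}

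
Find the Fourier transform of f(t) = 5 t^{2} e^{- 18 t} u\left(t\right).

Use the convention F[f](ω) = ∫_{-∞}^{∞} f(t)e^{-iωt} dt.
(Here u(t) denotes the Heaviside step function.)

F(ω) = \frac{10}{\left(i \omega + 18\right)^{3}}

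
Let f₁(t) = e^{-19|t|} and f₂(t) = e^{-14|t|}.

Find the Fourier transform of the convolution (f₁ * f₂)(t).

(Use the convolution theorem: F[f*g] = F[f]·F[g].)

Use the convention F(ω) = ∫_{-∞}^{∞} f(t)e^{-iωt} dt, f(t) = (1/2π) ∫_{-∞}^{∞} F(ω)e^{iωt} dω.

F[f₁*f₂](ω) = \frac{1064}{\left(\omega^{2} + 196\right) \left(\omega^{2} + 361\right)}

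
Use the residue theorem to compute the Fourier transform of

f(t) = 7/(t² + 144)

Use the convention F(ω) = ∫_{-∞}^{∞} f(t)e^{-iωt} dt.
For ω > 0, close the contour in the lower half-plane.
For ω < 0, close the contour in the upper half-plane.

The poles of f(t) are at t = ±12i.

Let g(z) = f(z)e^{-iωz}; for large |z| the factor e^{-iωz} decays in the lower half-plane when ω > 0 and in the upper half-plane when ω < 0.

Case ω > 0 (lower half-plane, clockwise contour ⇒ F(ω) = -2πi·ΣRes):
  Res_{z = - 12 i} g(z) = \frac{7 i e^{- 12 \omega}}{24}
  F(ω) = -2πi·ΣRes = \frac{7 \pi e^{- 12 \omega}}{12}

Case ω < 0 (upper half-plane, counterclockwise contour ⇒ F(ω) = +2πi·ΣRes):
  Res_{z = 12 i} g(z) = - \frac{7 i e^{12 \omega}}{24}
  F(ω) = 2πi·ΣRes = \frac{7 \pi e^{12 \omega}}{12}

Both cases combine into a single formula in |ω|:

F(ω) = \frac{7 \pi e^{- 12 \left|{\omega}\right|}}{12}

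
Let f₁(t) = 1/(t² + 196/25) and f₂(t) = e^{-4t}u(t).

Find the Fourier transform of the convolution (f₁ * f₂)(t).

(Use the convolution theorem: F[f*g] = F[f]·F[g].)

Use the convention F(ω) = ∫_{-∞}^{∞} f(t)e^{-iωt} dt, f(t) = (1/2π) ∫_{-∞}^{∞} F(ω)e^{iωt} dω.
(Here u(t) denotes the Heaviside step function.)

F[f₁*f₂](ω) = \frac{5 \pi e^{- \frac{14 \left|{\omega}\right|}{5}}}{14 \left(i \omega + 4\right)}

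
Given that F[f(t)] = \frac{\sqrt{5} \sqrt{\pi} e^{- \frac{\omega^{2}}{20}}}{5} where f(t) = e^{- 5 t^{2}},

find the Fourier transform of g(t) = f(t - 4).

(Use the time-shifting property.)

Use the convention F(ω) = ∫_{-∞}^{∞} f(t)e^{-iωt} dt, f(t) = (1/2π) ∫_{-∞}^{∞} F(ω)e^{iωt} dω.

F[g](ω) = \frac{\sqrt{5} \sqrt{\pi} e^{- \frac{\omega \left(\omega + 80 i\right)}{20}}}{5}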